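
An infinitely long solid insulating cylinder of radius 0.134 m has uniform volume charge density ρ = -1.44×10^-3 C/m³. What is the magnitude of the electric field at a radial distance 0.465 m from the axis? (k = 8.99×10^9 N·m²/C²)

Coaxial Gaussian cylinder, radius r = 0.465 m, length L (r > 0.134 m, full cross-section enclosed).
λ_enc = ρ·πR² = (-1.44×10^-3)π(0.134)² = -8.123e-5 C/m.
Gauss's law: E·2πrL = λ_enc L/ε₀.
E = 2k|λ_enc|/r = 2(8.99×10^9)(8.123×10^-5)/(0.465) = 3.14×10^6 N/C.

E = 3.14×10^6 N/C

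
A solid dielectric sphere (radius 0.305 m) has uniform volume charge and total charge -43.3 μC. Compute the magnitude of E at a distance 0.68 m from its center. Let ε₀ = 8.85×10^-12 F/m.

|E| = 8.42×10^5 V/m

Take a concentric spherical Gaussian surface of radius r = 0.68 m (r > R, so the entire charge is enclosed).
Q_enc = -43.3 μC = -4.33e-5 C.
By Gauss's law, ∮E·dA = E·4πr² = Q_enc/ε₀.
E = |Q_enc|/(4πε₀r²) = (4.33×10^-5)/(4π·8.85×10^-12·(0.68)²) = 8.42×10^5 N/C.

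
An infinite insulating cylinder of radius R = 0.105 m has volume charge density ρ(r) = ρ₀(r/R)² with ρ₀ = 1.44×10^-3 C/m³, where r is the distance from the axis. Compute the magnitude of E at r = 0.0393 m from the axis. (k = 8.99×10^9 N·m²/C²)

|E| ≈ 2.24×10^5 N/C

Coaxial Gaussian cylinder, radius r = 0.0393 m, length L (r < R).
Integrating ρ over the cross-section to radius r: λ_enc = (2πρ₀/R²) ∫₀^r r'^3 dr' = 2πρ₀ r^4/(4·R²) = 4.894×10^-7 C/m.
Gauss's law: E·2πrL = λ_enc L/ε₀.
E = 2k|λ_enc|/r = 2(8.99×10^9)(4.894×10^-7)/(0.0393) = 2.24×10^5 N/C.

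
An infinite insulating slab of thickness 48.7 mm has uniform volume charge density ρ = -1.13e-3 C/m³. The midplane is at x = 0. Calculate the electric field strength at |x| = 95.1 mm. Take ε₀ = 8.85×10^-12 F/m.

The point |x| = 95.1 mm lies outside the slab (half-thickness 0.02435 m). A symmetric pillbox spanning the full slab encloses Q_enc = ρ·d·A.
Flux = 2EA ⇒ E = |ρ|d/(2ε₀), independent of distance outside.
E = (1.13×10^-3)(0.0487)/(2·8.85×10^-12) = 3.11e6 N/C.

E = 3.11×10^6 N/C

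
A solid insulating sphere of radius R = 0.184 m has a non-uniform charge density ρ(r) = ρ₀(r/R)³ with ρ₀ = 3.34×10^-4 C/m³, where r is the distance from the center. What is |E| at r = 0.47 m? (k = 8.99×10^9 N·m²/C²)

E = 1.77×10^5 N/C

Take a concentric spherical Gaussian surface of radius r = 0.47 m (r > R, all charge enclosed).
Q_enc = 4π ∫₀^R ρ₀(r'/R)^3 r'² dr' = 4πρ₀R³/6 = 4.358×10^-6 C.
Since E is radial and uniform over the Gaussian sphere, Φ = E·4πr² = Q_enc/ε₀.
E = k|Q_enc|/r² = (8.99×10^9)(4.358e-6)/(0.47)² = 1.77e5 N/C.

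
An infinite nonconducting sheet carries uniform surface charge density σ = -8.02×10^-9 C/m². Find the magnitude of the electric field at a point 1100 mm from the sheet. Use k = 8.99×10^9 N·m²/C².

E = 453 N/C

Choose a cylindrical pillbox piercing the sheet, end faces (area A) parallel to it.
Only the two end caps contribute flux: Φ = 2EA. With Q_enc = σA, Gauss's law gives E = |σ|/(2ε₀).
E = 2πk|σ| = 2π(8.99×10^9)(8.02e-9) = 453 N/C.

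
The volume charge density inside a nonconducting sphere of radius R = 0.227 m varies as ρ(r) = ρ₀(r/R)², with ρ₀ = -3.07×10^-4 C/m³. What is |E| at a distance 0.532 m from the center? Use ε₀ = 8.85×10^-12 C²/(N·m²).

E ≈ 2.87×10^5 N/C

Take a concentric spherical Gaussian surface of radius r = 0.532 m (r > R, all charge enclosed).
Q_enc = 4π ∫₀^R ρ₀(r'/R)^2 r'² dr' = 4πρ₀R³/5 = -9.025×10^-6 C.
By Gauss's law, ∮E·dA = E·4πr² = Q_enc/ε₀.
E = |Q_enc|/(4πε₀r²) = (9.025e-6)/(4π·8.85×10^-12·(0.532)²) = 2.87×10^5 N/C.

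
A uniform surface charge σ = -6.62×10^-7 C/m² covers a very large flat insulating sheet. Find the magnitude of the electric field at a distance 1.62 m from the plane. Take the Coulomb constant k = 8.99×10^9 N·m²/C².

3.74×10^4 N/C

Choose a cylindrical pillbox piercing the sheet, end faces (area A) parallel to it.
Only the two end caps contribute flux: Φ = 2EA. With Q_enc = σA, Gauss's law gives E = |σ|/(2ε₀).
E = 2πk|σ| = 2π(8.99×10^9)(6.62×10^-7) = 3.74×10^4 N/C.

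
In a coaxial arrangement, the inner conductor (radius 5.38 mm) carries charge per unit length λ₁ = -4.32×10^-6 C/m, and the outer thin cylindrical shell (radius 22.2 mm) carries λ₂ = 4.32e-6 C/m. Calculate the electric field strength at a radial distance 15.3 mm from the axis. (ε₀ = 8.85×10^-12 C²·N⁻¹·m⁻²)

Take a coaxial cylindrical Gaussian surface of radius r = 15.3 mm and length L (between the conductors, 5.38 mm < r < 22.2 mm).
The shell at 22.2 mm lies outside the Gaussian surface, so λ_enc = λ₁ = -4.32×10^-6 C/m.
Since E is radial and uniform over the curved surface, Φ = E·2πrL = Q_enc/ε₀ = λ_enc L/ε₀.
E = |λ_enc|/(2πε₀r) = (4.32×10^-6)/(2π·8.85×10^-12·0.0153) = 5.08×10^6 N/C.

5.08×10^6 N/C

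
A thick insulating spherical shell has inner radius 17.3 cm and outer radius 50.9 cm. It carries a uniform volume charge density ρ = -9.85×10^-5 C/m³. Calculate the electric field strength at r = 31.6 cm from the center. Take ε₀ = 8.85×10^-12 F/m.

E ≈ 9.80×10^5 N/C

By spherical symmetry E is radial; choose a Gaussian sphere of radius r = 31.6 cm (within the shell material, 17.3 cm < r < 50.9 cm).
Enclosed charge is the volume from a to r: Q_enc = (4π/3)ρ(r³ − a³) = -1.088×10^-5 C.
Gauss's law: E·4πr² = Q_enc/ε₀.
E = |Q_enc|/(4πε₀r²) = (1.088×10^-5)/(4π·8.85×10^-12·(0.316)²) = 9.80×10^5 N/C.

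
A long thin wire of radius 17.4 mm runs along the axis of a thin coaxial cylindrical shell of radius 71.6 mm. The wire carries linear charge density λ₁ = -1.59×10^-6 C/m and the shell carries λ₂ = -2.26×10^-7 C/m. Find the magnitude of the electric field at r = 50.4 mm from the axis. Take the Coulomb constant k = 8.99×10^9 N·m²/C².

|E| ≈ 5.67×10^5 N/C

Choose a coaxial cylinder of radius r = 50.4 mm (arbitrary length L) as the Gaussian surface (between the conductors, 17.4 mm < r < 71.6 mm).
The shell at 71.6 mm lies outside the Gaussian surface, so λ_enc = λ₁ = -1.59e-6 C/m.
Since E is radial and uniform over the curved surface, Φ = E·2πrL = Q_enc/ε₀ = λ_enc L/ε₀.
E = 2k|λ_enc|/r = 2(8.99×10^9)(1.59×10^-6)/(0.0504) = 5.67e5 N/C.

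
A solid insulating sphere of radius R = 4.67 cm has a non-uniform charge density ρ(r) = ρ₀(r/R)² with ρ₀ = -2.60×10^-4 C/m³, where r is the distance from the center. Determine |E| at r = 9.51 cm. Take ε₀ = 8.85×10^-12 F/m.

|E| ≈ 6.62e4 N/C

Symmetry ⇒ E = E(r) r̂. Gaussian sphere of radius r = 9.51 cm (r > R, all charge enclosed).
Q_enc = 4π ∫₀^R ρ₀(r'/R)^2 r'² dr' = 4πρ₀R³/5 = -6.655×10^-8 C.
Since E is radial and uniform over the Gaussian sphere, Φ = E·4πr² = Q_enc/ε₀.
E = |Q_enc|/(4πε₀r²) = (6.655e-8)/(4π·8.85×10^-12·(0.0951)²) = 6.62e4 N/C.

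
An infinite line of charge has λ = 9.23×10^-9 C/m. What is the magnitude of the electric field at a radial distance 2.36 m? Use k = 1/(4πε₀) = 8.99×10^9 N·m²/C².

Take a coaxial cylindrical Gaussian surface of radius r = 2.36 m and length L.
Q_enc = λL, so λ_enc = 9.23e-9 C/m.
Since E is radial and uniform over the curved surface, Φ = E·2πrL = Q_enc/ε₀ = λ_enc L/ε₀.
E = 2k|λ_enc|/r = 2(8.99×10^9)(9.23×10^-9)/(2.36) = 70.3 N/C.

70.3 N/C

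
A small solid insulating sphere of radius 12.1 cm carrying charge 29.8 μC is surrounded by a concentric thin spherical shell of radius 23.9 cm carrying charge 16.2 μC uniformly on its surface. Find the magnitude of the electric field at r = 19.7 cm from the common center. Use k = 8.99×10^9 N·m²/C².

Symmetry ⇒ E = E(r) r̂. Gaussian sphere of radius r = 19.7 cm (between the bodies, 12.1 cm < r < 23.9 cm).
Only the inner charge is enclosed; the outer shell contributes nothing inside itself. Q_enc = 29.8 μC = 2.98×10^-5 C.
Gauss's law: E·4πr² = Q_enc/ε₀.
E = k|Q_enc|/r² = (8.99×10^9)(2.98×10^-5)/(0.197)² = 6.90e6 N/C.

E = 6.90×10^6 N/C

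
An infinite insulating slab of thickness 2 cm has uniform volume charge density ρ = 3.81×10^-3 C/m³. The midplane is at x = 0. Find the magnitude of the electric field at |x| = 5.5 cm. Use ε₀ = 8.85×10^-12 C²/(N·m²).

The point |x| = 5.5 cm lies outside the slab (half-thickness 0.01 m). A symmetric pillbox spanning the full slab encloses Q_enc = ρ·d·A.
Flux = 2EA ⇒ E = |ρ|d/(2ε₀), independent of distance outside.
E = (3.81×10^-3)(0.02)/(2·8.85×10^-12) = 4.31×10^6 N/C.

|E| = 4.31×10^6 N/C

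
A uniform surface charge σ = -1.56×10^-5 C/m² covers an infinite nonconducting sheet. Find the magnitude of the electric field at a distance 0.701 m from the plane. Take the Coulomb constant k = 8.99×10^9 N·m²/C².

By planar symmetry E is perpendicular to the sheet and uniform; use a Gaussian pillbox with flat faces of area A on each side of the sheet.
Flux Φ = 2EA and Q_enc = σA, so 2EA = σA/ε₀ ⇒ E = |σ|/(2ε₀), independent of distance.
E = 2πk|σ| = 2π(8.99×10^9)(1.56×10^-5) = 8.81×10^5 N/C.

E = 8.81×10^5 N/C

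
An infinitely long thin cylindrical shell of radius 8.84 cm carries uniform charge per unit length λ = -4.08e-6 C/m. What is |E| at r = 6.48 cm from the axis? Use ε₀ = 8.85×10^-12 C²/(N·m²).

E = 0 (no enclosed charge)

Choose a coaxial cylinder of radius r = 6.48 cm (arbitrary length L) as the Gaussian surface (r < 8.84 cm, inside the shell).
All the surface charge lies outside this cylinder: Q_enc = 0, hence E = 0.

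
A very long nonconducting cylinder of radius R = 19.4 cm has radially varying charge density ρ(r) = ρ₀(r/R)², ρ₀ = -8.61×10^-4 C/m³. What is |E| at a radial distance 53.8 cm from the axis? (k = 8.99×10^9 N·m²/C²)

Coaxial Gaussian cylinder, radius r = 53.8 cm, length L (r > R, full charge per length enclosed).
λ_enc = 2π ∫₀^R ρ₀(r'/R)^2 r' dr' = 2πρ₀R²/4 = -5.09×10^-5 C/m.
Applying ∮E·dA = Q_enc/ε₀ with the end caps contributing no flux:
E = 2k|λ_enc|/r = 2(8.99×10^9)(5.09×10^-5)/(0.538) = 1.70×10^6 N/C.

|E| = 1.70×10^6 N/C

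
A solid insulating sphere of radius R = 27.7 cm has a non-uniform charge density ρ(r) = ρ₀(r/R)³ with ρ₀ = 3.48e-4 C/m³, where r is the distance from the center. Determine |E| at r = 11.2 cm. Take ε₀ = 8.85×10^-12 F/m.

Take a concentric spherical Gaussian surface of radius r = 11.2 cm (r < R).
Q_enc = ∫₀^r ρ(r')·4πr'² dr' = (4πρ₀/R³) ∫₀^r r'^5 dr' = 4πρ₀ r^6/(6·R³) = 6.769×10^-8 C.
Gauss's law: E·4πr² = Q_enc/ε₀.
E = |Q_enc|/(4πε₀r²) = (6.769×10^-8)/(4π·8.85×10^-12·(0.112)²) = 4.85e4 N/C.

|E| ≈ 4.85e4 N/C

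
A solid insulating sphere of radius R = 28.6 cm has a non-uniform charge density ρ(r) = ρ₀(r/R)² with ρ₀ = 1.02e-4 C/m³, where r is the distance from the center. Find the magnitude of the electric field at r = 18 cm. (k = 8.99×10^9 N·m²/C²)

E = 1.64×10^5 V/m

Use a concentric Gaussian sphere at r = 18 cm (r < R).
Q_enc = ∫₀^r ρ(r')·4πr'² dr' = (4πρ₀/R²) ∫₀^r r'^4 dr' = 4πρ₀ r^5/(5·R²) = 5.922×10^-7 C.
Gauss's law: E·4πr² = Q_enc/ε₀.
E = k|Q_enc|/r² = (8.99×10^9)(5.922×10^-7)/(0.18)² = 1.64×10^5 N/C.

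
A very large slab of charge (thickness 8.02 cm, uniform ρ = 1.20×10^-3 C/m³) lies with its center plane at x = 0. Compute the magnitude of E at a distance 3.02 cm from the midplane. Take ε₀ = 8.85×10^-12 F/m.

4.09×10^6 N/C

By symmetry E is perpendicular to the slab. A Gaussian pillbox from −3.02 cm to +3.02 cm (face area A) lies entirely within the slab.
Q_enc = ρ·(2x)·A and flux = 2EA, so 2EA = 2ρxA/ε₀ ⇒ E = |ρ|x/ε₀.
E = (1.20×10^-3)(0.0302)/(8.85×10^-12) = 4.09e6 N/C.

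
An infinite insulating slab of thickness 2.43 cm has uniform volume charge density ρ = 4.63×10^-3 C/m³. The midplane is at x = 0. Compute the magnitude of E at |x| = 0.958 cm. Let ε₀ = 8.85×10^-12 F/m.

E = 5.01×10^6 N/C

By symmetry E is perpendicular to the slab. A Gaussian pillbox from −0.958 cm to +0.958 cm (face area A) lies entirely within the slab.
Q_enc = ρ·(2x)·A and flux = 2EA, so 2EA = 2ρxA/ε₀ ⇒ E = |ρ|x/ε₀.
E = (4.63×10^-3)(0.00958)/(8.85×10^-12) = 5.01e6 N/C.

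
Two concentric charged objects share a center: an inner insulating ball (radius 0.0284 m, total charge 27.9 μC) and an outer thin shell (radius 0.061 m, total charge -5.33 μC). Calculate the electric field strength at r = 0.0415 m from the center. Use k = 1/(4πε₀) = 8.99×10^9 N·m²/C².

Take a concentric spherical Gaussian surface of radius r = 0.0415 m (between the bodies, 0.0284 m < r < 0.061 m).
The shell at 0.061 m lies outside the Gaussian surface, so Q_enc = 27.9 μC = 2.79×10^-5 C.
By Gauss's law, ∮E·dA = E·4πr² = Q_enc/ε₀.
E = k|Q_enc|/r² = (8.99×10^9)(2.79×10^-5)/(0.0415)² = 1.46×10^8 N/C.

|E| = 1.46×10^8 N/C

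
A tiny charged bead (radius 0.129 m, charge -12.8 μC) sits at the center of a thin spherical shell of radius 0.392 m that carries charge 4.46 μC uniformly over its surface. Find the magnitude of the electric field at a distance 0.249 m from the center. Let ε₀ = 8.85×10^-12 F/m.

|E| = 1.86e6 V/m

By spherical symmetry E is radial; choose a Gaussian sphere of radius r = 0.249 m (between the bodies, 0.129 m < r < 0.392 m).
The shell at 0.392 m lies outside the Gaussian surface, so Q_enc = -12.8 μC = -1.28×10^-5 C.
By Gauss's law, ∮E·dA = E·4πr² = Q_enc/ε₀.
E = |Q_enc|/(4πε₀r²) = (1.28×10^-5)/(4π·8.85×10^-12·(0.249)²) = 1.86×10^6 N/C.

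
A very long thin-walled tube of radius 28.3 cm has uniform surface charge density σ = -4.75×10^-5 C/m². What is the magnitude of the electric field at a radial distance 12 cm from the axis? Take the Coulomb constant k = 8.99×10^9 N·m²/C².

By cylindrical symmetry E is radial; use a coaxial Gaussian cylinder of radius 12 cm and length L (r < 28.3 cm, inside the shell).
No charge is enclosed, so Gauss's law gives E·2πrL = 0 ⇒ E = 0.

E = 0 (no enclosed charge)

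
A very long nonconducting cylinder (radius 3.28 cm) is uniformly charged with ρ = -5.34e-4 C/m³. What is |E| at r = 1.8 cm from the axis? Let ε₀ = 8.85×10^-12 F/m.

Take a coaxial cylindrical Gaussian surface of radius r = 1.8 cm and length L (r < R).
Charge inside radius r per length L is ρ·πr²·L, so λ_enc = ρπr² = -5.435×10^-7 C/m.
Applying ∮E·dA = Q_enc/ε₀ with the end caps contributing no flux:
E = |λ_enc|/(2πε₀r) = (5.435×10^-7)/(2π·8.85×10^-12·0.018) = 5.43e5 N/C.

|E| ≈ 5.43e5 N/C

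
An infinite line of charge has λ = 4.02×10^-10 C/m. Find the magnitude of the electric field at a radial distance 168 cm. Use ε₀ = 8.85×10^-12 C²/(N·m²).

Choose a coaxial cylinder of radius r = 168 cm (arbitrary length L) as the Gaussian surface.
Q_enc = λL, so λ_enc = 4.02×10^-10 C/m.
Gauss's law: E·2πrL = λ_enc L/ε₀.
E = |λ_enc|/(2πε₀r) = (4.02×10^-10)/(2π·8.85×10^-12·1.68) = 4.3 N/C.

|E| ≈ 4.3 N/C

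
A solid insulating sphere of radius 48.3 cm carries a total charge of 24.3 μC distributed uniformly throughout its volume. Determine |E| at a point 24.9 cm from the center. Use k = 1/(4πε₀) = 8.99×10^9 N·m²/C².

E = 4.83e5 N/C

Symmetry ⇒ E = E(r) r̂. Gaussian sphere of radius r = 24.9 cm (r < R).
For a uniform sphere the enclosed fraction is (r/R)³, so Q_enc = (24.3 μC)(0.249/0.483)³ = 3.329e-6 C.
Applying ∮E·dA = Q_enc/ε₀ with Φ = E(4πr²):
E = k|Q_enc|/r² = (8.99×10^9)(3.329×10^-6)/(0.249)² = 4.83e5 N/C.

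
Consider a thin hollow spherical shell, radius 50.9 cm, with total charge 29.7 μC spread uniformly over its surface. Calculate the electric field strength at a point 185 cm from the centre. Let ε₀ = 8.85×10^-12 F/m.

E ≈ 7.80×10^4 N/C

By spherical symmetry E is radial; choose a Gaussian sphere of radius r = 185 cm (r > 50.9 cm).
The entire shell is enclosed: Q_enc = 2.97×10^-5 C.
Applying ∮E·dA = Q_enc/ε₀ with Φ = E(4πr²):
E = |Q_enc|/(4πε₀r²) = (2.97×10^-5)/(4π·8.85×10^-12·(1.85)²) = 7.80×10^4 N/C.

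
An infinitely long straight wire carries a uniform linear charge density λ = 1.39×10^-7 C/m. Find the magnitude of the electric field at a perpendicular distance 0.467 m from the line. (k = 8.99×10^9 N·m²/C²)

|E| = 5.35×10^3 N/C

Coaxial Gaussian cylinder, radius r = 0.467 m, length L.
Q_enc = λL, so λ_enc = 1.39×10^-7 C/m.
Gauss's law: E·2πrL = λ_enc L/ε₀.
E = 2k|λ_enc|/r = 2(8.99×10^9)(1.39e-7)/(0.467) = 5.35e3 N/C.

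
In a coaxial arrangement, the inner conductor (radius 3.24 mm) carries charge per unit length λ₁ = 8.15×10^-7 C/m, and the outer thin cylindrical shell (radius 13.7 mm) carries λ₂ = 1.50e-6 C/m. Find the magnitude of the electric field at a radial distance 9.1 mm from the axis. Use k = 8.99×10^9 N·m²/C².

By cylindrical symmetry E is radial; use a coaxial Gaussian cylinder of radius 9.1 mm and length L (between the conductors, 3.24 mm < r < 13.7 mm).
The shell at 13.7 mm lies outside the Gaussian surface, so λ_enc = λ₁ = 8.15×10^-7 C/m.
Since E is radial and uniform over the curved surface, Φ = E·2πrL = Q_enc/ε₀ = λ_enc L/ε₀.
E = 2k|λ_enc|/r = 2(8.99×10^9)(8.15×10^-7)/(0.0091) = 1.61×10^6 N/C.

1.61e6 V/m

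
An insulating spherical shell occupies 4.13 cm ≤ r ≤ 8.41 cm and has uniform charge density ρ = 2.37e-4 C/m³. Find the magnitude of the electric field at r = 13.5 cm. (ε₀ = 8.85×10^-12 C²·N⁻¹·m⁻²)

E = 2.57e5 V/m

By spherical symmetry E is radial; choose a Gaussian sphere of radius r = 13.5 cm (r > 8.41 cm, enclosing the whole shell).
Q_enc = ρ·(4π/3)(b³ − a³) = (2.37e-4)·(4π/3)·((0.0841)³ − (0.0413)³) = 5.206×10^-7 C.
By Gauss's law, ∮E·dA = E·4πr² = Q_enc/ε₀.
E = |Q_enc|/(4πε₀r²) = (5.206×10^-7)/(4π·8.85×10^-12·(0.135)²) = 2.57×10^5 N/C.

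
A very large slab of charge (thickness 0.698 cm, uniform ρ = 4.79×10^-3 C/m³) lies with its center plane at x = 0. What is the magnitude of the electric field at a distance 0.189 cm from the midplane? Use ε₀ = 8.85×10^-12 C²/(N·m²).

By symmetry E is perpendicular to the slab. A Gaussian pillbox from −0.189 cm to +0.189 cm (face area A) lies entirely within the slab.
Q_enc = ρ·(2x)·A and flux = 2EA, so 2EA = 2ρxA/ε₀ ⇒ E = |ρ|x/ε₀.
E = (4.79×10^-3)(0.00189)/(8.85×10^-12) = 1.02×10^6 N/C.

|E| = 1.02×10^6 V/m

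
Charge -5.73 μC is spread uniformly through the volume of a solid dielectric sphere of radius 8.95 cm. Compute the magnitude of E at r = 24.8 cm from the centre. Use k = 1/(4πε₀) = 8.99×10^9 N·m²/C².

E = 8.38×10^5 V/m

Take a concentric spherical Gaussian surface of radius r = 24.8 cm (r > R, so the entire charge is enclosed).
Q_enc = -5.73 μC = -5.73×10^-6 C.
By Gauss's law, ∮E·dA = E·4πr² = Q_enc/ε₀.
E = k|Q_enc|/r² = (8.99×10^9)(5.73×10^-6)/(0.248)² = 8.38e5 N/C.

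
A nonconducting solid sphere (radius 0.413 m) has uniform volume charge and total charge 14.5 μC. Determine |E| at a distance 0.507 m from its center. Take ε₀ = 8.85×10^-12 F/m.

Use a concentric Gaussian sphere at r = 0.507 m (r > R, so the entire charge is enclosed).
Q_enc = 14.5 μC = 1.45e-5 C.
Since E is radial and uniform over the Gaussian sphere, Φ = E·4πr² = Q_enc/ε₀.
E = |Q_enc|/(4πε₀r²) = (1.45e-5)/(4π·8.85×10^-12·(0.507)²) = 5.07×10^5 N/C.

5.07×10^5 V/m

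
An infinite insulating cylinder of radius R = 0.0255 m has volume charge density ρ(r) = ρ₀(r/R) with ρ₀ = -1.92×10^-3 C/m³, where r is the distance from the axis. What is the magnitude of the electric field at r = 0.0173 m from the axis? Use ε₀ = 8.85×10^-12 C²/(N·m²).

|E| ≈ 8.49×10^5 V/m

Take a coaxial cylindrical Gaussian surface of radius r = 0.0173 m and length L (r < R).
λ_enc = ∫₀^r ρ(r')·2πr' dr' = (2πρ₀/R)·r^3/3 = -8.165×10^-7 C/m.
By Gauss's law (flux through the curved wall only), E·2πrL = λ_enc L/ε₀.
E = |λ_enc|/(2πε₀r) = (8.165e-7)/(2π·8.85×10^-12·0.0173) = 8.49×10^5 N/C.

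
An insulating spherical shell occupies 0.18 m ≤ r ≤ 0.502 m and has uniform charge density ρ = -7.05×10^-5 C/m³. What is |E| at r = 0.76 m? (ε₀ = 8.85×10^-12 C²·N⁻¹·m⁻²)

By spherical symmetry E is radial; choose a Gaussian sphere of radius r = 0.76 m (r > 0.502 m, enclosing the whole shell).
Q_enc = ρ·(4π/3)(b³ − a³) = (-7.05×10^-5)·(4π/3)·((0.502)³ − (0.18)³) = -3.564e-5 C.
Applying ∮E·dA = Q_enc/ε₀ with Φ = E(4πr²):
E = |Q_enc|/(4πε₀r²) = (3.564×10^-5)/(4π·8.85×10^-12·(0.76)²) = 5.55×10^5 N/C.

5.55×10^5 N/C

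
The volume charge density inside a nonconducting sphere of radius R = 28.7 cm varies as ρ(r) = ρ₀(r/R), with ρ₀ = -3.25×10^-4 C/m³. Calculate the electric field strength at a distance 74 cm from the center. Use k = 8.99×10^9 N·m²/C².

By spherical symmetry E is radial; choose a Gaussian sphere of radius r = 74 cm (r > R, all charge enclosed).
Q_enc = 4π ∫₀^R ρ₀(r'/R)^1 r'² dr' = 4πρ₀R³/4 = -2.414×10^-5 C.
By Gauss's law, ∮E·dA = E·4πr² = Q_enc/ε₀.
E = k|Q_enc|/r² = (8.99×10^9)(2.414×10^-5)/(0.74)² = 3.96×10^5 N/C.

E = 3.96e5 N/C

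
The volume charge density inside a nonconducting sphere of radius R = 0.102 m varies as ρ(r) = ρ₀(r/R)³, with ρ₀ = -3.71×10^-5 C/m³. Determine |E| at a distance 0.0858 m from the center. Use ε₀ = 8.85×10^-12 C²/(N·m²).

Use a concentric Gaussian sphere at r = 0.0858 m (r < R).
Integrate the density: Q_enc = 4π ∫₀^r ρ₀(r'/R)^3 r'² dr' = 4πρ₀ r^6/(6·R³) = -2.921e-8 C.
Since E is radial and uniform over the Gaussian sphere, Φ = E·4πr² = Q_enc/ε₀.
E = |Q_enc|/(4πε₀r²) = (2.921×10^-8)/(4π·8.85×10^-12·(0.0858)²) = 3.57e4 N/C.

3.57×10^4 N/C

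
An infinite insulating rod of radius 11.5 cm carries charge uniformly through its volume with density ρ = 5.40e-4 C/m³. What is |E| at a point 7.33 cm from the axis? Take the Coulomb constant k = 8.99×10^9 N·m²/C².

|E| = 2.24×10^6 V/m

By cylindrical symmetry E is radial; use a coaxial Gaussian cylinder of radius 7.33 cm and length L (r < R).
Charge inside radius r per length L is ρ·πr²·L, so λ_enc = ρπr² = 9.115e-6 C/m.
By Gauss's law (flux through the curved wall only), E·2πrL = λ_enc L/ε₀.
E = 2k|λ_enc|/r = 2(8.99×10^9)(9.115×10^-6)/(0.0733) = 2.24×10^6 N/C.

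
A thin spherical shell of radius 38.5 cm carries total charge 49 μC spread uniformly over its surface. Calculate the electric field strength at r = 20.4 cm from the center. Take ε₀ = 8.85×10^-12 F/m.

Take a concentric spherical Gaussian surface of radius r = 20.4 cm (inside the shell, r < 38.5 cm).
No charge lies within this surface, so Q_enc = 0 and Gauss's law gives E·4πr² = 0 ⇒ E = 0.

E = 0 (no enclosed charge)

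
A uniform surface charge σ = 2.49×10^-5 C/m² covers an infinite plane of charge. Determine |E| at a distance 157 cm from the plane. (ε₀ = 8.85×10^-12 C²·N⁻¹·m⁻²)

Choose a cylindrical pillbox piercing the sheet, end faces (area A) parallel to it.
Only the two end caps contribute flux: Φ = 2EA. With Q_enc = σA, Gauss's law gives E = |σ|/(2ε₀).
E = |σ|/(2ε₀) = (2.49e-5)/(2·8.85×10^-12) = 1.41×10^6 N/C.

1.41×10^6 N/C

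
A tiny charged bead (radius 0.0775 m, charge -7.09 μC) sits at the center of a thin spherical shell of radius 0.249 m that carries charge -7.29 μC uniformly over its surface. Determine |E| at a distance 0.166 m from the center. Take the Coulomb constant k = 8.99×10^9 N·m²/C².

|E| = 2.31e6 N/C

Take a concentric spherical Gaussian surface of radius r = 0.166 m (between the bodies, 0.0775 m < r < 0.249 m).
The shell at 0.249 m lies outside the Gaussian surface, so Q_enc = -7.09 μC = -7.09×10^-6 C.
Since E is radial and uniform over the Gaussian sphere, Φ = E·4πr² = Q_enc/ε₀.
E = k|Q_enc|/r² = (8.99×10^9)(7.09e-6)/(0.166)² = 2.31×10^6 N/C.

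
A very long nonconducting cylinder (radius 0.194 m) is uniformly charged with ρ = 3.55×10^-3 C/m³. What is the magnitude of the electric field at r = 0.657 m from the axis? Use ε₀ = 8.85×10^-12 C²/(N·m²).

|E| ≈ 1.15×10^7 N/C

Choose a coaxial cylinder of radius r = 0.657 m (arbitrary length L) as the Gaussian surface (r > 0.194 m, full cross-section enclosed).
λ_enc = ρ·πR² = (3.55×10^-3)π(0.194)² = 4.197×10^-4 C/m.
Since E is radial and uniform over the curved surface, Φ = E·2πrL = Q_enc/ε₀ = λ_enc L/ε₀.
E = |λ_enc|/(2πε₀r) = (4.197×10^-4)/(2π·8.85×10^-12·0.657) = 1.15×10^7 N/C.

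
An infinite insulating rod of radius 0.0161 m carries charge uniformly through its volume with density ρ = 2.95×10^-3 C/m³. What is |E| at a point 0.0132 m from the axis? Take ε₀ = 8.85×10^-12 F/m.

Choose a coaxial cylinder of radius r = 0.0132 m (arbitrary length L) as the Gaussian surface (r < R).
Enclosed charge per unit length: λ_enc = ρ·πr² = (2.95×10^-3)π(0.0132)² = 1.615×10^-6 C/m.
Gauss's law: E·2πrL = λ_enc L/ε₀.
E = |λ_enc|/(2πε₀r) = (1.615×10^-6)/(2π·8.85×10^-12·0.0132) = 2.20e6 N/C.

E = 2.20×10^6 V/m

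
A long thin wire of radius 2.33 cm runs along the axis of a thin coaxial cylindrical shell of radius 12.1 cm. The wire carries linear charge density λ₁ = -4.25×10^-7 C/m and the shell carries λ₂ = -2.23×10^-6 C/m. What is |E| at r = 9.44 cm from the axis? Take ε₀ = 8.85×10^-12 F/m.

E ≈ 8.10×10^4 V/m

Take a coaxial cylindrical Gaussian surface of radius r = 9.44 cm and length L (between the conductors, 2.33 cm < r < 12.1 cm).
Only the inner wire is enclosed; the outer shell contributes nothing inside itself. λ_enc = λ₁ = -4.25×10^-7 C/m.
By Gauss's law (flux through the curved wall only), E·2πrL = λ_enc L/ε₀.
E = |λ_enc|/(2πε₀r) = (4.25×10^-7)/(2π·8.85×10^-12·0.0944) = 8.10×10^4 N/C.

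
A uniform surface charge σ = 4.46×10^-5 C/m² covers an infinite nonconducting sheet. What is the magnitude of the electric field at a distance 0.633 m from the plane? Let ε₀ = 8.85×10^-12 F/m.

E = 2.52×10^6 N/C

By planar symmetry E is perpendicular to the sheet and uniform; use a Gaussian pillbox with flat faces of area A on each side of the sheet.
Only the two end caps contribute flux: Φ = 2EA. With Q_enc = σA, Gauss's law gives E = |σ|/(2ε₀).
E = |σ|/(2ε₀) = (4.46e-5)/(2·8.85×10^-12) = 2.52×10^6 N/C.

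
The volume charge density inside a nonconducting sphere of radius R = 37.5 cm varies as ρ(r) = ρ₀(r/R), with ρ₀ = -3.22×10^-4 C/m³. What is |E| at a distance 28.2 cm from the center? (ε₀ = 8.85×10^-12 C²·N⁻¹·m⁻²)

Use a concentric Gaussian sphere at r = 28.2 cm (r < R).
Q_enc = ∫₀^r ρ(r')·4πr'² dr' = (4πρ₀/R) ∫₀^r r'^3 dr' = 4πρ₀ r^4/(4·R) = -1.706×10^-5 C.
Gauss's law: E·4πr² = Q_enc/ε₀.
E = |Q_enc|/(4πε₀r²) = (1.706×10^-5)/(4π·8.85×10^-12·(0.282)²) = 1.93×10^6 N/C.

|E| = 1.93×10^6 V/m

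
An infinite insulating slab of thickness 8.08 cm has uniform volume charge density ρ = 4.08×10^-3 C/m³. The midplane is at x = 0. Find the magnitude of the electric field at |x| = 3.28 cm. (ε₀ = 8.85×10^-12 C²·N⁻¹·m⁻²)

By symmetry E is perpendicular to the slab. A Gaussian pillbox from −3.28 cm to +3.28 cm (face area A) lies entirely within the slab.
Q_enc = ρ·(2x)·A and flux = 2EA, so 2EA = 2ρxA/ε₀ ⇒ E = |ρ|x/ε₀.
E = (4.08×10^-3)(0.0328)/(8.85×10^-12) = 1.51×10^7 N/C.

E ≈ 1.51×10^7 V/m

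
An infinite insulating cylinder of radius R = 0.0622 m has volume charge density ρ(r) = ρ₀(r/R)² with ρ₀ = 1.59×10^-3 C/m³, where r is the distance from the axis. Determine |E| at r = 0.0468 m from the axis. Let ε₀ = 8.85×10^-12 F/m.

|E| = 1.19×10^6 N/C

Choose a coaxial cylinder of radius r = 0.0468 m (arbitrary length L) as the Gaussian surface (r < R).
λ_enc = ∫₀^r ρ(r')·2πr' dr' = (2πρ₀/R²)·r^4/4 = 3.097×10^-6 C/m.
Since E is radial and uniform over the curved surface, Φ = E·2πrL = Q_enc/ε₀ = λ_enc L/ε₀.
E = |λ_enc|/(2πε₀r) = (3.097×10^-6)/(2π·8.85×10^-12·0.0468) = 1.19×10^6 N/C.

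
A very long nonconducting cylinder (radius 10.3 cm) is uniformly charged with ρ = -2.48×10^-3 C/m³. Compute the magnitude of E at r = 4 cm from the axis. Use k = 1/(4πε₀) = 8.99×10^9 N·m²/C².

Take a coaxial cylindrical Gaussian surface of radius r = 4 cm and length L (r < R).
Charge inside radius r per length L is ρ·πr²·L, so λ_enc = ρπr² = -1.247×10^-5 C/m.
Applying ∮E·dA = Q_enc/ε₀ with the end caps contributing no flux:
E = 2k|λ_enc|/r = 2(8.99×10^9)(1.247e-5)/(0.04) = 5.60×10^6 N/C.

|E| ≈ 5.60e6 N/C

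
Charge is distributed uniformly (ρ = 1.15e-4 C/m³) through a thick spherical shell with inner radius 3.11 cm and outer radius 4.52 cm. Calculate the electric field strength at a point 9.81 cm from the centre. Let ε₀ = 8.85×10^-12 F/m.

Symmetry ⇒ E = E(r) r̂. Gaussian sphere of radius r = 9.81 cm (r > 4.52 cm, enclosing the whole shell).
Q_enc = ρ·(4π/3)(b³ − a³) = (1.15×10^-4)·(4π/3)·((0.0452)³ − (0.0311)³) = 2.999e-8 C.
Since E is radial and uniform over the Gaussian sphere, Φ = E·4πr² = Q_enc/ε₀.
E = |Q_enc|/(4πε₀r²) = (2.999×10^-8)/(4π·8.85×10^-12·(0.0981)²) = 2.80e4 N/C.

|E| = 2.80×10^4 N/C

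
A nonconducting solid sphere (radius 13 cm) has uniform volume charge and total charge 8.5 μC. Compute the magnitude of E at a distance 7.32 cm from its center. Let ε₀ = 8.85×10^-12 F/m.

By spherical symmetry E is radial; choose a Gaussian sphere of radius r = 7.32 cm (r < R).
For a uniform sphere the enclosed fraction is (r/R)³, so Q_enc = (8.5 μC)(0.0732/0.13)³ = 1.517×10^-6 C.
By Gauss's law, ∮E·dA = E·4πr² = Q_enc/ε₀.
E = |Q_enc|/(4πε₀r²) = (1.517×10^-6)/(4π·8.85×10^-12·(0.0732)²) = 2.55e6 N/C.

E = 2.55×10^6 N/C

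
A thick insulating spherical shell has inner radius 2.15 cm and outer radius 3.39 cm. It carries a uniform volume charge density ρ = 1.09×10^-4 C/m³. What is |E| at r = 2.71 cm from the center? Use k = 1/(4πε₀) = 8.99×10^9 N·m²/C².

Symmetry ⇒ E = E(r) r̂. Gaussian sphere of radius r = 2.71 cm (within the shell material, 2.15 cm < r < 3.39 cm).
Only the shell between 2.15 cm and r is enclosed: Q_enc = ρ·(4π/3)(r³ − a³) = (1.09e-4)·(4π/3)·((0.0271)³ − (0.0215)³) = 4.549×10^-9 C.
By Gauss's law, ∮E·dA = E·4πr² = Q_enc/ε₀.
E = k|Q_enc|/r² = (8.99×10^9)(4.549e-9)/(0.0271)² = 5.57×10^4 N/C.

|E| = 5.57×10^4 N/C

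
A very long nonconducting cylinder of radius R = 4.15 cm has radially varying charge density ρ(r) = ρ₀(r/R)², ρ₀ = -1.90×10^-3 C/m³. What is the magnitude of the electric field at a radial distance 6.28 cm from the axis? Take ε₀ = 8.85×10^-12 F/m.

1.47×10^6 V/m

Coaxial Gaussian cylinder, radius r = 6.28 cm, length L (r > R, full charge per length enclosed).
λ_enc = 2π ∫₀^R ρ₀(r'/R)^2 r' dr' = 2πρ₀R²/4 = -5.14×10^-6 C/m.
Applying ∮E·dA = Q_enc/ε₀ with the end caps contributing no flux:
E = |λ_enc|/(2πε₀r) = (5.14×10^-6)/(2π·8.85×10^-12·0.0628) = 1.47×10^6 N/C.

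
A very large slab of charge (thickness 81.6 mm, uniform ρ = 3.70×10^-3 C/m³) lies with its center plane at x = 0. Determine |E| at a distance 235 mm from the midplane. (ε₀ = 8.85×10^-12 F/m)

1.71×10^7 N/C

The point |x| = 235 mm lies outside the slab (half-thickness 0.0408 m). A symmetric pillbox spanning the full slab encloses Q_enc = ρ·d·A.
Flux = 2EA ⇒ E = |ρ|d/(2ε₀), independent of distance outside.
E = (3.70×10^-3)(0.0816)/(2·8.85×10^-12) = 1.71×10^7 N/C.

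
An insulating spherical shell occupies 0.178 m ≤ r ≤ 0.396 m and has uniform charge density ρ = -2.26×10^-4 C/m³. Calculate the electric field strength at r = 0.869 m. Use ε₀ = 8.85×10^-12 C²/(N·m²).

Use a concentric Gaussian sphere at r = 0.869 m (r > 0.396 m, enclosing the whole shell).
Q_enc = ρ·(4π/3)(b³ − a³) = (-2.26×10^-4)·(4π/3)·((0.396)³ − (0.178)³) = -5.345e-5 C.
Since E is radial and uniform over the Gaussian sphere, Φ = E·4πr² = Q_enc/ε₀.
E = |Q_enc|/(4πε₀r²) = (5.345e-5)/(4π·8.85×10^-12·(0.869)²) = 6.36e5 N/C.

6.36×10^5 N/C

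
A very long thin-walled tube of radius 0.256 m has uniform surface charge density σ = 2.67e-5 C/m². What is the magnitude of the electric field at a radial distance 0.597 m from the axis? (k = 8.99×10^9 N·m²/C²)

|E| = 1.29×10^6 V/m

Choose a coaxial cylinder of radius r = 0.597 m (arbitrary length L) as the Gaussian surface (r > 0.256 m).
The whole shell is enclosed: λ_enc = σ·2πR = (2.67×10^-5)·2π·(0.256) = 4.295×10^-5 C/m.
Since E is radial and uniform over the curved surface, Φ = E·2πrL = Q_enc/ε₀ = λ_enc L/ε₀.
E = 2k|λ_enc|/r = 2(8.99×10^9)(4.295e-5)/(0.597) = 1.29×10^6 N/C.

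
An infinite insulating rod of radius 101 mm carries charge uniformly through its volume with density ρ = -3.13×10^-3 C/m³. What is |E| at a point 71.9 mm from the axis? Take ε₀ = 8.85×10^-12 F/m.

|E| ≈ 1.27×10^7 V/m

Take a coaxial cylindrical Gaussian surface of radius r = 71.9 mm and length L (r < R).
Charge inside radius r per length L is ρ·πr²·L, so λ_enc = ρπr² = -5.083×10^-5 C/m.
By Gauss's law (flux through the curved wall only), E·2πrL = λ_enc L/ε₀.
E = |λ_enc|/(2πε₀r) = (5.083e-5)/(2π·8.85×10^-12·0.0719) = 1.27e7 N/C.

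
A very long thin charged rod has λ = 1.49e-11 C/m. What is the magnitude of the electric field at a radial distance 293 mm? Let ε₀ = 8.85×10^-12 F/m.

Take a coaxial cylindrical Gaussian surface of radius r = 293 mm and length L.
Q_enc = λL, so λ_enc = 1.49×10^-11 C/m.
Gauss's law: E·2πrL = λ_enc L/ε₀.
E = |λ_enc|/(2πε₀r) = (1.49e-11)/(2π·8.85×10^-12·0.293) = 0.915 N/C.

E = 0.915 V/m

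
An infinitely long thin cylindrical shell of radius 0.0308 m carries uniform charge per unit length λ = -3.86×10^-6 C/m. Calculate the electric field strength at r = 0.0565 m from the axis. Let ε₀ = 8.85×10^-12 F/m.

E = 1.23e6 V/m

Choose a coaxial cylinder of radius r = 0.0565 m (arbitrary length L) as the Gaussian surface (r > 0.0308 m).
The full line charge is enclosed: λ_enc = -3.86×10^-6 C/m.
By Gauss's law (flux through the curved wall only), E·2πrL = λ_enc L/ε₀.
E = |λ_enc|/(2πε₀r) = (3.86×10^-6)/(2π·8.85×10^-12·0.0565) = 1.23×10^6 N/C.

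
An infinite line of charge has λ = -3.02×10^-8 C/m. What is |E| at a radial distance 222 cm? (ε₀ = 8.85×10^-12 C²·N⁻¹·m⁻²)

E ≈ 245 N/C

By cylindrical symmetry E is radial; use a coaxial Gaussian cylinder of radius 222 cm and length L.
Q_enc = λL, so λ_enc = -3.02×10^-8 C/m.
Since E is radial and uniform over the curved surface, Φ = E·2πrL = Q_enc/ε₀ = λ_enc L/ε₀.
E = |λ_enc|/(2πε₀r) = (3.02e-8)/(2π·8.85×10^-12·2.22) = 245 N/C.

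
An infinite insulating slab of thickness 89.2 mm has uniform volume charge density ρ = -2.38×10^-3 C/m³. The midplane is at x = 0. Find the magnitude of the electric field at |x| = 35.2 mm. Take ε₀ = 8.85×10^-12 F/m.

By symmetry E is perpendicular to the slab. A Gaussian pillbox from −35.2 mm to +35.2 mm (face area A) lies entirely within the slab.
Q_enc = ρ·(2x)·A and flux = 2EA, so 2EA = 2ρxA/ε₀ ⇒ E = |ρ|x/ε₀.
E = (2.38×10^-3)(0.0352)/(8.85×10^-12) = 9.47×10^6 N/C.

|E| ≈ 9.47×10^6 N/C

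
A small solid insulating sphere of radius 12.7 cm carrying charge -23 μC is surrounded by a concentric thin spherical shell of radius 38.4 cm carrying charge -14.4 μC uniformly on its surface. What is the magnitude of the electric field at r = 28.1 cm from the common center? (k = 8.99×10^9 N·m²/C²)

|E| = 2.62×10^6 V/m

Symmetry ⇒ E = E(r) r̂. Gaussian sphere of radius r = 28.1 cm (between the bodies, 12.7 cm < r < 38.4 cm).
The shell at 38.4 cm lies outside the Gaussian surface, so Q_enc = -23 μC = -2.30e-5 C.
Gauss's law: E·4πr² = Q_enc/ε₀.
E = k|Q_enc|/r² = (8.99×10^9)(2.30×10^-5)/(0.281)² = 2.62×10^6 N/C.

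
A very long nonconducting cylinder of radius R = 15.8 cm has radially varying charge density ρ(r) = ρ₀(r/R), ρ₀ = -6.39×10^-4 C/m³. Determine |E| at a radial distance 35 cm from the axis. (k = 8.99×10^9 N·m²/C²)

|E| = 1.72e6 N/C

Choose a coaxial cylinder of radius r = 35 cm (arbitrary length L) as the Gaussian surface (r > R, full charge per length enclosed).
λ_enc = 2π ∫₀^R ρ₀(r'/R)^1 r' dr' = 2πρ₀R²/3 = -3.341×10^-5 C/m.
By Gauss's law (flux through the curved wall only), E·2πrL = λ_enc L/ε₀.
E = 2k|λ_enc|/r = 2(8.99×10^9)(3.341e-5)/(0.35) = 1.72×10^6 N/C.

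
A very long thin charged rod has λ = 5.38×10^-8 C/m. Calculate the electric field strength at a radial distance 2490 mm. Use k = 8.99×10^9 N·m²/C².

Take a coaxial cylindrical Gaussian surface of radius r = 2490 mm and length L.
Q_enc = λL, so λ_enc = 5.38×10^-8 C/m.
Since E is radial and uniform over the curved surface, Φ = E·2πrL = Q_enc/ε₀ = λ_enc L/ε₀.
E = 2k|λ_enc|/r = 2(8.99×10^9)(5.38e-8)/(2.49) = 388 N/C.

388 N/C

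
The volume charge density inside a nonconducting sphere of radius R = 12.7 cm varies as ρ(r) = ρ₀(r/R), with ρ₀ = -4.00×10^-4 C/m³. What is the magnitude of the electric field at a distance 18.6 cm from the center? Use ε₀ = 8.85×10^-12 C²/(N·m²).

6.69×10^5 N/C

Symmetry ⇒ E = E(r) r̂. Gaussian sphere of radius r = 18.6 cm (r > R, all charge enclosed).
Q_enc = 4π ∫₀^R ρ₀(r'/R)^1 r'² dr' = 4πρ₀R³/4 = -2.574e-6 C.
Since E is radial and uniform over the Gaussian sphere, Φ = E·4πr² = Q_enc/ε₀.
E = |Q_enc|/(4πε₀r²) = (2.574e-6)/(4π·8.85×10^-12·(0.186)²) = 6.69e5 N/C.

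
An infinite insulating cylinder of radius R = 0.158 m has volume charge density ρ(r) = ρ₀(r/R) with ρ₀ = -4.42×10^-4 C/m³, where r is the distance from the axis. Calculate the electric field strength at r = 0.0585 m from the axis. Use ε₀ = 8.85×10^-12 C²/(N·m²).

Coaxial Gaussian cylinder, radius r = 0.0585 m, length L (r < R).
Integrating ρ over the cross-section to radius r: λ_enc = (2πρ₀/R) ∫₀^r r'^2 dr' = 2πρ₀ r^3/(3·R) = -1.173×10^-6 C/m.
Applying ∮E·dA = Q_enc/ε₀ with the end caps contributing no flux:
E = |λ_enc|/(2πε₀r) = (1.173×10^-6)/(2π·8.85×10^-12·0.0585) = 3.61×10^5 N/C.

E = 3.61×10^5 N/C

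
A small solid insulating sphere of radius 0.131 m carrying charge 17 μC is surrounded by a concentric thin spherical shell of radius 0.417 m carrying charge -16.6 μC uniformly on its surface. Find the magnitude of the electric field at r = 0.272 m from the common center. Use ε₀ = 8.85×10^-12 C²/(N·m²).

E = 2.07×10^6 V/m

Take a concentric spherical Gaussian surface of radius r = 0.272 m (between the bodies, 0.131 m < r < 0.417 m).
Only the inner charge is enclosed; the outer shell contributes nothing inside itself. Q_enc = 17 μC = 1.70×10^-5 C.
Since E is radial and uniform over the Gaussian sphere, Φ = E·4πr² = Q_enc/ε₀.
E = |Q_enc|/(4πε₀r²) = (1.70×10^-5)/(4π·8.85×10^-12·(0.272)²) = 2.07e6 N/C.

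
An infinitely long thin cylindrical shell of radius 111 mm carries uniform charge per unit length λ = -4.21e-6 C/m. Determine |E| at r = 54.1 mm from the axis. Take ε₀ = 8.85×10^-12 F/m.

Choose a coaxial cylinder of radius r = 54.1 mm (arbitrary length L) as the Gaussian surface (r < 111 mm, inside the shell).
No charge is enclosed, so Gauss's law gives E·2πrL = 0 ⇒ E = 0.

E = 0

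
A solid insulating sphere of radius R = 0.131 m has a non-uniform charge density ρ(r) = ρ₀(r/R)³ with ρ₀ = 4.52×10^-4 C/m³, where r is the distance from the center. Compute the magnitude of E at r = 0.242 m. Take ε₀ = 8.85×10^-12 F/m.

Symmetry ⇒ E = E(r) r̂. Gaussian sphere of radius r = 0.242 m (r > R, all charge enclosed).
Q_enc = 4π ∫₀^R ρ₀(r'/R)^3 r'² dr' = 4πρ₀R³/6 = 2.128e-6 C.
By Gauss's law, ∮E·dA = E·4πr² = Q_enc/ε₀.
E = |Q_enc|/(4πε₀r²) = (2.128×10^-6)/(4π·8.85×10^-12·(0.242)²) = 3.27×10^5 N/C.

E ≈ 3.27×10^5 N/C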